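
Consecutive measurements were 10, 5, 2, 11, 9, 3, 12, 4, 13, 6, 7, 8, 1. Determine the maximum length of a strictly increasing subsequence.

Let dp[i] be the length of the longest such subsequence ending at index i:
i:      1  2  3  4  5  6  7  8  9 10 11 12 13
a[i]:  10  5  2 11  9  3 12  4 13  6  7  8  1
dp:     1  1  1  2  2  2  3  3  4  4  5  6  1
Maximum dp value is 6.

6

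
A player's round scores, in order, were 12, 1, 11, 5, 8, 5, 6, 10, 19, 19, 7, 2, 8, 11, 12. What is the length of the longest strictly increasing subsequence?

7

Let dp[i] be the length of the longest such subsequence ending at index i:
i:      1  2  3  4  5  6  7  8  9 10 11 12 13 14 15
a[i]:  12  1 11  5  8  5  6 10 19 19  7  2  8 11 12
dp:     1  1  2  2  3  2  3  4  5  5  4  2  5  6  7
Maximum dp value is 7.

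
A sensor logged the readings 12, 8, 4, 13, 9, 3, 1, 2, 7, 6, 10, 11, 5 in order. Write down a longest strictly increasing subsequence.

1, 2, 7, 10, 11

Patience tails give the LIS length; then backtrack through the dp parents:
12 → extends → [12]
8 → replaces 12 → [8]
4 → replaces 8 → [4]
13 → extends → [4, 13]
9 → replaces 13 → [4, 9]
3 → replaces 4 → [3, 9]
1 → replaces 3 → [1, 9]
2 → replaces 9 → [1, 2]
7 → extends → [1, 2, 7]
6 → replaces 7 → [1, 2, 6]
10 → extends → [1, 2, 6, 10]
11 → extends → [1, 2, 6, 10, 11]
5 → replaces 6 → [1, 2, 5, 10, 11]
Length 5; one witness is 1, 2, 7, 10, 11.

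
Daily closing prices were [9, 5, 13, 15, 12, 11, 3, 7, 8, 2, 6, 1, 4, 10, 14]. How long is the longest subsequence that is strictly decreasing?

6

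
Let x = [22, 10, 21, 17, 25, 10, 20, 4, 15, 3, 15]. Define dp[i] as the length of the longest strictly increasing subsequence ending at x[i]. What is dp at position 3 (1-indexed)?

dp[i] = 1 + max{dp[j] : j<i, x[j]<x[i]} (or 1 if no such j):
i:      1  2  3  4  5  6  7  8  9 10 11
x[i]:  22 10 21 17 25 10 20  4 15  3 15
dp:     1  1  2  2  3  1  3  1  2  1  2
At index 3 the value is 2.

2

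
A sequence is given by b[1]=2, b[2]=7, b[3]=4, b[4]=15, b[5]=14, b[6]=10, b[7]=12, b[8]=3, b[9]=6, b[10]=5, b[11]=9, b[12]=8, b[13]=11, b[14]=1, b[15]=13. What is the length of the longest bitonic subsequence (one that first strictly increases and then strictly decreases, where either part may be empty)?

inc[i] = longest strictly increasing subsequence ending at i; dec[i] = longest strictly decreasing subsequence starting at i:
i:      1  2  3  4  5  6  7  8  9 10 11 12 13 14 15
b[i]:   2  7  4 15 14 10 12  3  6  5  9  8 11  1 13
inc:    1  2  2  3  3  3  4  2  3  3  4  4  5  1  6
dec:    2  4  3  6  5  4  4  2  3  2  3  2  2  1  1
Best peak at i=4 (value 15): inc=3, dec=6, length 3+6−1 = 8.

8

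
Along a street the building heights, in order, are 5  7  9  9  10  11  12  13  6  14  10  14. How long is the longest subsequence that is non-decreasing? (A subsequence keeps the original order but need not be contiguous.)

Track the smallest tail for each achievable length (allowing ties):
5 → extends → [5]
7 → extends → [5, 7]
9 → extends → [5, 7, 9]
9 → extends → [5, 7, 9, 9]
10 → extends → [5, 7, 9, 9, 10]
11 → extends → [5, 7, 9, 9, 10, 11]
12 → extends → [5, 7, 9, 9, 10, 11, 12]
13 → extends → [5, 7, 9, 9, 10, 11, 12, 13]
6 → replaces 7 → [5, 6, 9, 9, 10, 11, 12, 13]
14 → extends → [5, 6, 9, 9, 10, 11, 12, 13, 14]
10 → replaces 11 → [5, 6, 9, 9, 10, 10, 12, 13, 14]
14 → extends → [5, 6, 9, 9, 10, 10, 12, 13, 14, 14]
Ten tails, so the longest non-decreasing subsequence has length 10 (e.g. 5, 7, 9, 9, 10, 11, 12, 13, 14, 14).

10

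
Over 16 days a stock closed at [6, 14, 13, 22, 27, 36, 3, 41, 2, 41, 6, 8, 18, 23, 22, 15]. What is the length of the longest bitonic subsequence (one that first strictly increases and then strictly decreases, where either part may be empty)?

9

inc[i] = longest strictly increasing subsequence ending at i; dec[i] = longest strictly decreasing subsequence starting at i:
i:      1  2  3  4  5  6  7  8  9 10 11 12 13 14 15 16
a[i]:   6 14 13 22 27 36  3 41  2 41  6  8 18 23 22 15
inc:    1  2  2  3  4  5  1  6  1  6  2  3  4  5  5  4
dec:    3  4  3  3  4  4  2  4  1  4  1  1  2  3  2  1
Best peak at i=8 (value 41): inc=6, dec=4, length 6+4−1 = 9.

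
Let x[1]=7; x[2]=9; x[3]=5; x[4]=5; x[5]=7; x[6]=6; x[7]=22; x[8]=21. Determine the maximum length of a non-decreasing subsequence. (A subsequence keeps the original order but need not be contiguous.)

4

Track the smallest tail for each achievable length (allowing ties):
7 → extends → [7]
9 → extends → [7, 9]
5 → replaces 7 → [5, 9]
5 → replaces 9 → [5, 5]
7 → extends → [5, 5, 7]
6 → replaces 7 → [5, 5, 6]
22 → extends → [5, 5, 6, 22]
21 → replaces 22 → [5, 5, 6, 21]
Four tails, so the longest non-decreasing subsequence has length 4 (e.g. 5, 5, 7, 22).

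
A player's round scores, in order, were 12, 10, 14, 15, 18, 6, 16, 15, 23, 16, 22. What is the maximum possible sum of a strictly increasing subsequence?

Let S[i] be the best sum of a strictly increasing subsequence ending at i:
i:      1  2  3  4  5  6  7  8  9 10 11
a[i]:  12 10 14 15 18  6 16 15 23 16 22
S:     12 10 26 41 59  6 57 41 82 57 81
Maximum is 82 (e.g. 12 + 14 + 15 + 18 + 23).

82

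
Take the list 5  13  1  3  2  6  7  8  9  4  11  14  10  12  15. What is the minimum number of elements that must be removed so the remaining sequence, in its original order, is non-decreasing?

6

Fewest deletions = n − (longest non-decreasing subsequence).
i:      1  2  3  4  5  6  7  8  9 10 11 12 13 14 15
a[i]:   5 13  1  3  2  6  7  8  9  4 11 14 10 12 15
dp:     1  2  1  2  2  3  4  5  6  3  7  8  7  8  9
max dp = 9, so deletions = 15 − 9 = 6.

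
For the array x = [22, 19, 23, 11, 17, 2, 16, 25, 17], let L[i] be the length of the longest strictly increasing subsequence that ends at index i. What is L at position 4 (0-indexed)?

dp[i] = 1 + max{dp[j] : j<i, x[j]<x[i]} (or 1 if no such j):
i:      0  1  2  3  4  5  6  7  8
x[i]:  22 19 23 11 17  2 16 25 17
dp:     1  1  2  1  2  1  2  3  3
At index 4 the value is 2.

2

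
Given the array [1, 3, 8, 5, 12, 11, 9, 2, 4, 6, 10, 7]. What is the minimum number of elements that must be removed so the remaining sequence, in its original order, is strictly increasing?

Fewest deletions = n − (longest strictly increasing subsequence).
Patience tails:
1 → extends → [1]
3 → extends → [1, 3]
8 → extends → [1, 3, 8]
5 → replaces 8 → [1, 3, 5]
12 → extends → [1, 3, 5, 12]
11 → replaces 12 → [1, 3, 5, 11]
9 → replaces 11 → [1, 3, 5, 9]
2 → replaces 3 → [1, 2, 5, 9]
4 → replaces 5 → [1, 2, 4, 9]
6 → replaces 9 → [1, 2, 4, 6]
10 → extends → [1, 2, 4, 6, 10]
7 → replaces 10 → [1, 2, 4, 6, 7]
Longest strictly increasing subsequence has length 5, so deletions = 12 − 5 = 7.

7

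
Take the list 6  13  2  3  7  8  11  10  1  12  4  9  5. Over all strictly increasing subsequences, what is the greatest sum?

44

Let S[i] be the best sum of a strictly increasing subsequence ending at i:
i:      1  2  3  4  5  6  7  8  9 10 11 12 13
a[i]:   6 13  2  3  7  8 11 10  1 12  4  9  5
S:      6 19  2  5 13 21 32 31  1 44  9 30 14
Maximum is 44 (e.g. 6 + 7 + 8 + 11 + 12).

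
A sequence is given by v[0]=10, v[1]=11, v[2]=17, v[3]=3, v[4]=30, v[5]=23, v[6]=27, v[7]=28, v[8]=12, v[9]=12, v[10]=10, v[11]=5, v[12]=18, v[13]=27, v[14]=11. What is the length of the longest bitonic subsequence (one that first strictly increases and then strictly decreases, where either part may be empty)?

9

inc[i] = longest strictly increasing subsequence ending at i; dec[i] = longest strictly decreasing subsequence starting at i:
i:      0  1  2  3  4  5  6  7  8  9 10 11 12 13 14
v[i]:  10 11 17  3 30 23 27 28 12 12 10  5 18 27 11
inc:    1  2  3  1  4  4  5  6  3  3  2  2  4  5  3
dec:    2  3  4  1  5  4  4  4  3  3  2  1  2  2  1
Best peak at i=7 (value 28): inc=6, dec=4, length 6+4−1 = 9.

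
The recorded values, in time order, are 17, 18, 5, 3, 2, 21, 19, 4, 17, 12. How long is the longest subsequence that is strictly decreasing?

4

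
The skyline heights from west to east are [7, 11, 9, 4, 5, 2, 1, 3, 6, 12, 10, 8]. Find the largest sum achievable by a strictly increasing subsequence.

Let S[i] be the best sum of a strictly increasing subsequence ending at i:
i:      1  2  3  4  5  6  7  8  9 10 11 12
a[i]:   7 11  9  4  5  2  1  3  6 12 10  8
S:      7 18 16  4  9  2  1  5 15 30 26 23
Maximum is 30 (e.g. 7 + 11 + 12).

30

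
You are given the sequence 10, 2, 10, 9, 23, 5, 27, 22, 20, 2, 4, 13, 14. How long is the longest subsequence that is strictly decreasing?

4

Let dp[i] be the longest strictly decreasing subsequence ending at i:
i:      1  2  3  4  5  6  7  8  9 10 11 12 13
a[i]:  10  2 10  9 23  5 27 22 20  2  4 13 14
dp:     1  2  1  2  1  3  1  2  3  4  4  4  4
Maximum is 4.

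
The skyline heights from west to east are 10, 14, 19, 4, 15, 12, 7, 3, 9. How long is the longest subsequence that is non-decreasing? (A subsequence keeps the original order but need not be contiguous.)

3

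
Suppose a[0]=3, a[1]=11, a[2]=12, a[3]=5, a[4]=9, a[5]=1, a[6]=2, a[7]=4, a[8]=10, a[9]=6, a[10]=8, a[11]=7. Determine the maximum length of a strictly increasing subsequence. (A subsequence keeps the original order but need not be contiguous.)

5

Track the smallest tail for each achievable length (strict):
3 → extends → [3]
11 → extends → [3, 11]
12 → extends → [3, 11, 12]
5 → replaces 11 → [3, 5, 12]
9 → replaces 12 → [3, 5, 9]
1 → replaces 3 → [1, 5, 9]
2 → replaces 5 → [1, 2, 9]
4 → replaces 9 → [1, 2, 4]
10 → extends → [1, 2, 4, 10]
6 → replaces 10 → [1, 2, 4, 6]
8 → extends → [1, 2, 4, 6, 8]
7 → replaces 8 → [1, 2, 4, 6, 7]
Five tails, so the longest strictly increasing subsequence has length 5 (e.g. 1, 2, 4, 6, 8).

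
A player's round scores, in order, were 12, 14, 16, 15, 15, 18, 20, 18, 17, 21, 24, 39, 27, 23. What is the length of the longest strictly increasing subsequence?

Track the smallest tail for each achievable length (strict):
12 → extends → [12]
14 → extends → [12, 14]
16 → extends → [12, 14, 16]
15 → replaces 16 → [12, 14, 15]
15 → already a tail → [12, 14, 15]
18 → extends → [12, 14, 15, 18]
20 → extends → [12, 14, 15, 18, 20]
18 → already a tail → [12, 14, 15, 18, 20]
17 → replaces 18 → [12, 14, 15, 17, 20]
21 → extends → [12, 14, 15, 17, 20, 21]
24 → extends → [12, 14, 15, 17, 20, 21, 24]
39 → extends → [12, 14, 15, 17, 20, 21, 24, 39]
27 → replaces 39 → [12, 14, 15, 17, 20, 21, 24, 27]
23 → replaces 24 → [12, 14, 15, 17, 20, 21, 23, 27]
Eight tails, so the longest strictly increasing subsequence has length 8 (e.g. 12, 14, 16, 18, 20, 21, 24, 39).

8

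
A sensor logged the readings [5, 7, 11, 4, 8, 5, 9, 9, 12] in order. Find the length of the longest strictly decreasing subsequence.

3

Negate each value so 'decreasing' becomes 'increasing', then run patience tails on the negated sequence:
-5 → extends → [-5]
-7 → replaces -5 → [-7]
-11 → replaces -7 → [-11]
-4 → extends → [-11, -4]
-8 → replaces -4 → [-11, -8]
-5 → extends → [-11, -8, -5]
-9 → replaces -8 → [-11, -9, -5]
-9 → already a tail → [-11, -9, -5]
-12 → replaces -11 → [-12, -9, -5]
Three tails, so the longest strictly decreasing subsequence of the original has length 3.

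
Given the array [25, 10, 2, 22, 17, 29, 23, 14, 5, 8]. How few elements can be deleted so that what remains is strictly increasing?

7

Fewest deletions = n − (longest strictly increasing subsequence).
i:      1  2  3  4  5  6  7  8  9 10
a[i]:  25 10  2 22 17 29 23 14  5  8
dp:     1  1  1  2  2  3  3  2  2  3
max dp = 3, so deletions = 10 − 3 = 7.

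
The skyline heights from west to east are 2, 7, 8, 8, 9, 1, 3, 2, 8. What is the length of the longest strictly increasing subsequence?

4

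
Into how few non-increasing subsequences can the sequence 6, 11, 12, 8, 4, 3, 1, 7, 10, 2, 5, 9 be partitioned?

Place each on the leftmost legal pile:
6 → new pile 1 (tops now [6])
11 → new pile 2 (tops now [6, 11])
12 → new pile 3 (tops now [6, 11, 12])
8 → pile 2 (tops now [6, 8, 12])
4 → pile 1 (tops now [4, 8, 12])
3 → pile 1 (tops now [3, 8, 12])
1 → pile 1 (tops now [1, 8, 12])
7 → pile 2 (tops now [1, 7, 12])
10 → pile 3 (tops now [1, 7, 10])
2 → pile 2 (tops now [1, 2, 10])
5 → pile 3 (tops now [1, 2, 5])
9 → new pile 4 (tops now [1, 2, 5, 9])
Four piles.

4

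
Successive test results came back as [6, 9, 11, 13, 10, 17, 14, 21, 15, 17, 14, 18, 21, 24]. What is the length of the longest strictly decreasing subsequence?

3

Let dp[i] be the longest strictly decreasing subsequence ending at i:
i:      1  2  3  4  5  6  7  8  9 10 11 12 13 14
a[i]:   6  9 11 13 10 17 14 21 15 17 14 18 21 24
dp:     1  1  1  1  2  1  2  1  2  2  3  2  1  1
Maximum is 3.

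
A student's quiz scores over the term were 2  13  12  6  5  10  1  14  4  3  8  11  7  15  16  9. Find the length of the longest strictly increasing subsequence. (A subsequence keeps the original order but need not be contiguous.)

6

Track the smallest tail for each achievable length (strict):
2 → extends → [2]
13 → extends → [2, 13]
12 → replaces 13 → [2, 12]
6 → replaces 12 → [2, 6]
5 → replaces 6 → [2, 5]
10 → extends → [2, 5, 10]
1 → replaces 2 → [1, 5, 10]
14 → extends → [1, 5, 10, 14]
4 → replaces 5 → [1, 4, 10, 14]
3 → replaces 4 → [1, 3, 10, 14]
8 → replaces 10 → [1, 3, 8, 14]
11 → replaces 14 → [1, 3, 8, 11]
7 → replaces 8 → [1, 3, 7, 11]
15 → extends → [1, 3, 7, 11, 15]
16 → extends → [1, 3, 7, 11, 15, 16]
9 → replaces 11 → [1, 3, 7, 9, 15, 16]
Six tails, so the longest strictly increasing subsequence has length 6 (e.g. 2, 6, 10, 14, 15, 16).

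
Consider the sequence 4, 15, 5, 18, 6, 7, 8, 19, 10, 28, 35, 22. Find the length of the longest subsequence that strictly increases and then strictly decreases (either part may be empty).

inc[i] = longest strictly increasing subsequence ending at i; dec[i] = longest strictly decreasing subsequence starting at i:
i:      1  2  3  4  5  6  7  8  9 10 11 12
a[i]:   4 15  5 18  6  7  8 19 10 28 35 22
inc:    1  2  2  3  3  4  5  6  6  7  8  7
dec:    1  2  1  2  1  1  1  2  1  2  2  1
Best peak at i=11 (value 35): inc=8, dec=2, length 8+2−1 = 9.

9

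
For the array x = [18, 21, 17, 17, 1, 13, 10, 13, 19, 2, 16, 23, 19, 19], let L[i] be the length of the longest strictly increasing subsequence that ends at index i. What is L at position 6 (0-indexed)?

2

dp[i] = 1 + max{dp[j] : j<i, x[j]<x[i]} (or 1 if no such j):
i:      0  1  2  3  4  5  6  7  8  9 10 11 12 13
x[i]:  18 21 17 17  1 13 10 13 19  2 16 23 19 19
dp:     1  2  1  1  1  2  2  3  4  2  4  5  5  5
At index 6 the value is 2.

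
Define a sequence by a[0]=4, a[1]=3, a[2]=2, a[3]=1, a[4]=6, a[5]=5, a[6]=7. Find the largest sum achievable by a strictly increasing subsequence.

Let S[i] be the best sum of a strictly increasing subsequence ending at i:
i:      0  1  2  3  4  5  6
a[i]:   4  3  2  1  6  5  7
S:      4  3  2  1 10  9 17
Maximum is 17 (e.g. 4 + 6 + 7).

17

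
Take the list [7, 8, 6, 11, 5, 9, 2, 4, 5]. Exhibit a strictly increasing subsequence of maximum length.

7, 8, 11

Patience tails give the LIS length; then backtrack through the dp parents:
7 → extends → [7]
8 → extends → [7, 8]
6 → replaces 7 → [6, 8]
11 → extends → [6, 8, 11]
5 → replaces 6 → [5, 8, 11]
9 → replaces 11 → [5, 8, 9]
2 → replaces 5 → [2, 8, 9]
4 → replaces 8 → [2, 4, 9]
5 → replaces 9 → [2, 4, 5]
Length 3; one witness is 7, 8, 11.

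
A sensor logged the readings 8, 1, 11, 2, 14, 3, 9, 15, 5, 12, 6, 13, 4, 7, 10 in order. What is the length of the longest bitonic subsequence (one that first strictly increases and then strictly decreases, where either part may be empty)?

8

inc[i] = longest strictly increasing subsequence ending at i; dec[i] = longest strictly decreasing subsequence starting at i:
i:      1  2  3  4  5  6  7  8  9 10 11 12 13 14 15
a[i]:   8  1 11  2 14  3  9 15  5 12  6 13  4  7 10
inc:    1  1  2  2  3  3  4  5  4  5  5  6  4  6  7
dec:    3  1  4  1  4  1  3  4  2  3  2  2  1  1  1
Best peak at i=8 (value 15): inc=5, dec=4, length 5+4−1 = 8.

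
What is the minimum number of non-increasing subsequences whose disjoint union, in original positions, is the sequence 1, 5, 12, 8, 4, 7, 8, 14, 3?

Place each on the leftmost legal pile:
1 → new pile 1 (tops now [1])
5 → new pile 2 (tops now [1, 5])
12 → new pile 3 (tops now [1, 5, 12])
8 → pile 3 (tops now [1, 5, 8])
4 → pile 2 (tops now [1, 4, 8])
7 → pile 3 (tops now [1, 4, 7])
8 → new pile 4 (tops now [1, 4, 7, 8])
14 → new pile 5 (tops now [1, 4, 7, 8, 14])
3 → pile 2 (tops now [1, 3, 7, 8, 14])
Five piles.

5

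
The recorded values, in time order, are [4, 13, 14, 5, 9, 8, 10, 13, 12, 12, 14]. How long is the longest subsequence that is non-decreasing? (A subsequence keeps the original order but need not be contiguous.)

Track the smallest tail for each achievable length (allowing ties):
4 → extends → [4]
13 → extends → [4, 13]
14 → extends → [4, 13, 14]
5 → replaces 13 → [4, 5, 14]
9 → replaces 14 → [4, 5, 9]
8 → replaces 9 → [4, 5, 8]
10 → extends → [4, 5, 8, 10]
13 → extends → [4, 5, 8, 10, 13]
12 → replaces 13 → [4, 5, 8, 10, 12]
12 → extends → [4, 5, 8, 10, 12, 12]
14 → extends → [4, 5, 8, 10, 12, 12, 14]
Seven tails, so the longest non-decreasing subsequence has length 7 (e.g. 4, 5, 9, 10, 12, 12, 14).

7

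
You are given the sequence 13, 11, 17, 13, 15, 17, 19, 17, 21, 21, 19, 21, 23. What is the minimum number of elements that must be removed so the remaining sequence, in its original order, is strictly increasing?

6

Fewest deletions = n − (longest strictly increasing subsequence).
Patience tails:
13 → extends → [13]
11 → replaces 13 → [11]
17 → extends → [11, 17]
13 → replaces 17 → [11, 13]
15 → extends → [11, 13, 15]
17 → extends → [11, 13, 15, 17]
19 → extends → [11, 13, 15, 17, 19]
17 → already a tail → [11, 13, 15, 17, 19]
21 → extends → [11, 13, 15, 17, 19, 21]
21 → already a tail → [11, 13, 15, 17, 19, 21]
19 → already a tail → [11, 13, 15, 17, 19, 21]
21 → already a tail → [11, 13, 15, 17, 19, 21]
23 → extends → [11, 13, 15, 17, 19, 21, 23]
Longest strictly increasing subsequence has length 7, so deletions = 13 − 7 = 6.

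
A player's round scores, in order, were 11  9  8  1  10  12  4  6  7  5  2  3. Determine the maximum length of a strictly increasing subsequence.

Let dp[i] be the length of the longest such subsequence ending at index i:
i:      1  2  3  4  5  6  7  8  9 10 11 12
a[i]:  11  9  8  1 10 12  4  6  7  5  2  3
dp:     1  1  1  1  2  3  2  3  4  3  2  3
Maximum dp value is 4.

4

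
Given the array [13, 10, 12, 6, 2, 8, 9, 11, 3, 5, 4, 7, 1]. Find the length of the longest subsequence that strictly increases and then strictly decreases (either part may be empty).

7

inc[i] = longest strictly increasing subsequence ending at i; dec[i] = longest strictly decreasing subsequence starting at i:
i:      1  2  3  4  5  6  7  8  9 10 11 12 13
a[i]:  13 10 12  6  2  8  9 11  3  5  4  7  1
inc:    1  1  2  1  1  2  3  4  2  3  3  4  1
dec:    6  5  5  4  2  4  4  4  2  3  2  2  1
Best peak at i=8 (value 11): inc=4, dec=4, length 4+4−1 = 7.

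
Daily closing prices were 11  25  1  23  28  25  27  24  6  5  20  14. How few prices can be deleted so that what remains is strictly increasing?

Fewest deletions = n − (longest strictly increasing subsequence).
i:      1  2  3  4  5  6  7  8  9 10 11 12
a[i]:  11 25  1 23 28 25 27 24  6  5 20 14
dp:     1  2  1  2  3  3  4  3  2  2  3  3
max dp = 4, so deletions = 12 − 4 = 8.

8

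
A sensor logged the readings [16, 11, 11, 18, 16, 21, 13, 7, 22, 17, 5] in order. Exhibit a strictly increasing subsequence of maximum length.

16, 18, 21, 22

Patience tails give the LIS length; then backtrack through the dp parents:
16 → extends → [16]
11 → replaces 16 → [11]
11 → already a tail → [11]
18 → extends → [11, 18]
16 → replaces 18 → [11, 16]
21 → extends → [11, 16, 21]
13 → replaces 16 → [11, 13, 21]
7 → replaces 11 → [7, 13, 21]
22 → extends → [7, 13, 21, 22]
17 → replaces 21 → [7, 13, 17, 22]
5 → replaces 7 → [5, 13, 17, 22]
Length 4; one witness is 16, 18, 21, 22.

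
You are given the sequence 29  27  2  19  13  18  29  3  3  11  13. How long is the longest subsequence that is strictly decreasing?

Negate each value so 'decreasing' becomes 'increasing', then run patience tails on the negated sequence:
-29 → extends → [-29]
-27 → extends → [-29, -27]
-2 → extends → [-29, -27, -2]
-19 → replaces -2 → [-29, -27, -19]
-13 → extends → [-29, -27, -19, -13]
-18 → replaces -13 → [-29, -27, -19, -18]
-29 → already a tail → [-29, -27, -19, -18]
-3 → extends → [-29, -27, -19, -18, -3]
-3 → already a tail → [-29, -27, -19, -18, -3]
-11 → replaces -3 → [-29, -27, -19, -18, -11]
-13 → replaces -11 → [-29, -27, -19, -18, -13]
Five tails, so the longest strictly decreasing subsequence of the original has length 5.

5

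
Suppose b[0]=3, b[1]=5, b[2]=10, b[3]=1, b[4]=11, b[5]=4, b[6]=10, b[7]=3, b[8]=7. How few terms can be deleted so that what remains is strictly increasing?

Fewest deletions = n − (longest strictly increasing subsequence).
Patience tails:
3 → extends → [3]
5 → extends → [3, 5]
10 → extends → [3, 5, 10]
1 → replaces 3 → [1, 5, 10]
11 → extends → [1, 5, 10, 11]
4 → replaces 5 → [1, 4, 10, 11]
10 → already a tail → [1, 4, 10, 11]
3 → replaces 4 → [1, 3, 10, 11]
7 → replaces 10 → [1, 3, 7, 11]
Longest strictly increasing subsequence has length 4, so deletions = 9 − 4 = 5.

5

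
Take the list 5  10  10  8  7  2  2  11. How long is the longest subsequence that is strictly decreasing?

4

Negate each value so 'decreasing' becomes 'increasing', then run patience tails on the negated sequence:
-5 → extends → [-5]
-10 → replaces -5 → [-10]
-10 → already a tail → [-10]
-8 → extends → [-10, -8]
-7 → extends → [-10, -8, -7]
-2 → extends → [-10, -8, -7, -2]
-2 → already a tail → [-10, -8, -7, -2]
-11 → replaces -10 → [-11, -8, -7, -2]
Four tails, so the longest strictly decreasing subsequence of the original has length 4.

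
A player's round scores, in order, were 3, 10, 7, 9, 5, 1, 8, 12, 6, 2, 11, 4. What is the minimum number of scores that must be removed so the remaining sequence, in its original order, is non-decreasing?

Fewest deletions = n − (longest non-decreasing subsequence).
Patience tails:
3 → extends → [3]
10 → extends → [3, 10]
7 → replaces 10 → [3, 7]
9 → extends → [3, 7, 9]
5 → replaces 7 → [3, 5, 9]
1 → replaces 3 → [1, 5, 9]
8 → replaces 9 → [1, 5, 8]
12 → extends → [1, 5, 8, 12]
6 → replaces 8 → [1, 5, 6, 12]
2 → replaces 5 → [1, 2, 6, 12]
11 → replaces 12 → [1, 2, 6, 11]
4 → replaces 6 → [1, 2, 4, 11]
Longest non-decreasing subsequence has length 4, so deletions = 12 − 4 = 8.

8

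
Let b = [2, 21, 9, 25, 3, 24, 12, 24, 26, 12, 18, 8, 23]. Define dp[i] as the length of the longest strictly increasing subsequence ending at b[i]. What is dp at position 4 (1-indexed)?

3

dp[i] = 1 + max{dp[j] : j<i, b[j]<b[i]} (or 1 if no such j):
i:      1  2  3  4  5  6  7  8  9 10 11 12 13
b[i]:   2 21  9 25  3 24 12 24 26 12 18  8 23
dp:     1  2  2  3  2  3  3  4  5  3  4  3  5
At index 4 the value is 3.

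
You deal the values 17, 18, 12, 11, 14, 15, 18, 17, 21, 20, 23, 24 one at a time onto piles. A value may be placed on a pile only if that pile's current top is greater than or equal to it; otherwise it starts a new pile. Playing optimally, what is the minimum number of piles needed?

Place each on the leftmost legal pile:
17 → new pile 1 (tops now [17])
18 → new pile 2 (tops now [17, 18])
12 → pile 1 (tops now [12, 18])
11 → pile 1 (tops now [11, 18])
14 → pile 2 (tops now [11, 14])
15 → new pile 3 (tops now [11, 14, 15])
18 → new pile 4 (tops now [11, 14, 15, 18])
17 → pile 4 (tops now [11, 14, 15, 17])
21 → new pile 5 (tops now [11, 14, 15, 17, 21])
20 → pile 5 (tops now [11, 14, 15, 17, 20])
23 → new pile 6 (tops now [11, 14, 15, 17, 20, 23])
24 → new pile 7 (tops now [11, 14, 15, 17, 20, 23, 24])
Seven piles.

7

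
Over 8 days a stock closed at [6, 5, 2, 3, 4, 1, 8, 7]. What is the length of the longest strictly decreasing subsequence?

4

Let dp[i] be the longest strictly decreasing subsequence ending at i:
i:     1 2 3 4 5 6 7 8
a[i]:  6 5 2 3 4 1 8 7
dp:    1 2 3 3 3 4 1 2
Maximum is 4.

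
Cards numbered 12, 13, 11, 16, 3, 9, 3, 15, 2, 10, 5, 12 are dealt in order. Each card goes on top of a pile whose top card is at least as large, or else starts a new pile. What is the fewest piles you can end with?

4

Place each on the leftmost legal pile:
12 → new pile 1 (tops now [12])
13 → new pile 2 (tops now [12, 13])
11 → pile 1 (tops now [11, 13])
16 → new pile 3 (tops now [11, 13, 16])
3 → pile 1 (tops now [3, 13, 16])
9 → pile 2 (tops now [3, 9, 16])
3 → pile 1 (tops now [3, 9, 16])
15 → pile 3 (tops now [3, 9, 15])
2 → pile 1 (tops now [2, 9, 15])
10 → pile 3 (tops now [2, 9, 10])
5 → pile 2 (tops now [2, 5, 10])
12 → new pile 4 (tops now [2, 5, 10, 12])
Four piles.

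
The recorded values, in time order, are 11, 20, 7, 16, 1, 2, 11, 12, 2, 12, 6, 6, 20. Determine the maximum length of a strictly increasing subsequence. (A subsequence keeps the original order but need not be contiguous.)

Track the smallest tail for each achievable length (strict):
11 → extends → [11]
20 → extends → [11, 20]
7 → replaces 11 → [7, 20]
16 → replaces 20 → [7, 16]
1 → replaces 7 → [1, 16]
2 → replaces 16 → [1, 2]
11 → extends → [1, 2, 11]
12 → extends → [1, 2, 11, 12]
2 → already a tail → [1, 2, 11, 12]
12 → already a tail → [1, 2, 11, 12]
6 → replaces 11 → [1, 2, 6, 12]
6 → already a tail → [1, 2, 6, 12]
20 → extends → [1, 2, 6, 12, 20]
Five tails, so the longest strictly increasing subsequence has length 5 (e.g. 1, 2, 11, 12, 20).

5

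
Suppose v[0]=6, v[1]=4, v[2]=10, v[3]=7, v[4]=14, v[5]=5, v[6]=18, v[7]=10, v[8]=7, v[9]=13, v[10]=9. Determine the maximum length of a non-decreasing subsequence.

4

Track the smallest tail for each achievable length (allowing ties):
6 → extends → [6]
4 → replaces 6 → [4]
10 → extends → [4, 10]
7 → replaces 10 → [4, 7]
14 → extends → [4, 7, 14]
5 → replaces 7 → [4, 5, 14]
18 → extends → [4, 5, 14, 18]
10 → replaces 14 → [4, 5, 10, 18]
7 → replaces 10 → [4, 5, 7, 18]
13 → replaces 18 → [4, 5, 7, 13]
9 → replaces 13 → [4, 5, 7, 9]
Four tails, so the longest non-decreasing subsequence has length 4 (e.g. 6, 10, 14, 18).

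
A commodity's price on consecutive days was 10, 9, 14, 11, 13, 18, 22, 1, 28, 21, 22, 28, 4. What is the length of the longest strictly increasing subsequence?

7

Let dp[i] be the length of the longest such subsequence ending at index i:
i:      1  2  3  4  5  6  7  8  9 10 11 12 13
a[i]:  10  9 14 11 13 18 22  1 28 21 22 28  4
dp:     1  1  2  2  3  4  5  1  6  5  6  7  2
Maximum dp value is 7.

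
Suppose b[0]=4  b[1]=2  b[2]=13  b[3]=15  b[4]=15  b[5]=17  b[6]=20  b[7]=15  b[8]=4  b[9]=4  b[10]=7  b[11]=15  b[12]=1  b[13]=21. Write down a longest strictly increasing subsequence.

4, 13, 15, 17, 20, 21

Patience tails give the LIS length; then backtrack through the dp parents:
4 → extends → [4]
2 → replaces 4 → [2]
13 → extends → [2, 13]
15 → extends → [2, 13, 15]
15 → already a tail → [2, 13, 15]
17 → extends → [2, 13, 15, 17]
20 → extends → [2, 13, 15, 17, 20]
15 → already a tail → [2, 13, 15, 17, 20]
4 → replaces 13 → [2, 4, 15, 17, 20]
4 → already a tail → [2, 4, 15, 17, 20]
7 → replaces 15 → [2, 4, 7, 17, 20]
15 → replaces 17 → [2, 4, 7, 15, 20]
1 → replaces 2 → [1, 4, 7, 15, 20]
21 → extends → [1, 4, 7, 15, 20, 21]
Length 6; one witness is 4, 13, 15, 17, 20, 21.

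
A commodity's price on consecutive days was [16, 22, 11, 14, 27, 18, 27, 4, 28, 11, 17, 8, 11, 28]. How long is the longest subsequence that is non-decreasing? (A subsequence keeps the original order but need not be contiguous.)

6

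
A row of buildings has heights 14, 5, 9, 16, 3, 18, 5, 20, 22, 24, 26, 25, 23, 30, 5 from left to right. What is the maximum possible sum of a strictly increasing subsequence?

170

Let S[i] be the best sum of a strictly increasing subsequence ending at i:
i:       1   2   3   4   5   6   7   8   9  10  11  12  13  14  15
a[i]:   14   5   9  16   3  18   5  20  22  24  26  25  23  30   5
S:      14   5  14  30   3  48   8  68  90 114 140 139 113 170   8
Maximum is 170 (e.g. 5 + 9 + 16 + 18 + 20 + 22 + 24 + 26 + 30).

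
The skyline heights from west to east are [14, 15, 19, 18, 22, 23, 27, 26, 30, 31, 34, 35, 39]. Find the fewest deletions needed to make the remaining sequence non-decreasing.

2

Fewest deletions = n − (longest non-decreasing subsequence).
Patience tails:
14 → extends → [14]
15 → extends → [14, 15]
19 → extends → [14, 15, 19]
18 → replaces 19 → [14, 15, 18]
22 → extends → [14, 15, 18, 22]
23 → extends → [14, 15, 18, 22, 23]
27 → extends → [14, 15, 18, 22, 23, 27]
26 → replaces 27 → [14, 15, 18, 22, 23, 26]
30 → extends → [14, 15, 18, 22, 23, 26, 30]
31 → extends → [14, 15, 18, 22, 23, 26, 30, 31]
34 → extends → [14, 15, 18, 22, 23, 26, 30, 31, 34]
35 → extends → [14, 15, 18, 22, 23, 26, 30, 31, 34, 35]
39 → extends → [14, 15, 18, 22, 23, 26, 30, 31, 34, 35, 39]
Longest non-decreasing subsequence has length 11, so deletions = 13 − 11 = 2.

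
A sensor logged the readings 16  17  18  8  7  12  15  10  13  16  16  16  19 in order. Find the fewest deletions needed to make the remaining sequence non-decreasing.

6

Fewest deletions = n − (longest non-decreasing subsequence).
i:      1  2  3  4  5  6  7  8  9 10 11 12 13
a[i]:  16 17 18  8  7 12 15 10 13 16 16 16 19
dp:     1  2  3  1  1  2  3  2  3  4  5  6  7
max dp = 7, so deletions = 13 − 7 = 6.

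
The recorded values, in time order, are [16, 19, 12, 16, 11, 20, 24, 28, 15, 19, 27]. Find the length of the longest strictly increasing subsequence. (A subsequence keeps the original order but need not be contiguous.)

5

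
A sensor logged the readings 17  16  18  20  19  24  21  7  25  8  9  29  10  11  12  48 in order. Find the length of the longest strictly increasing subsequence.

7

Track the smallest tail for each achievable length (strict):
17 → extends → [17]
16 → replaces 17 → [16]
18 → extends → [16, 18]
20 → extends → [16, 18, 20]
19 → replaces 20 → [16, 18, 19]
24 → extends → [16, 18, 19, 24]
21 → replaces 24 → [16, 18, 19, 21]
7 → replaces 16 → [7, 18, 19, 21]
25 → extends → [7, 18, 19, 21, 25]
8 → replaces 18 → [7, 8, 19, 21, 25]
9 → replaces 19 → [7, 8, 9, 21, 25]
29 → extends → [7, 8, 9, 21, 25, 29]
10 → replaces 21 → [7, 8, 9, 10, 25, 29]
11 → replaces 25 → [7, 8, 9, 10, 11, 29]
12 → replaces 29 → [7, 8, 9, 10, 11, 12]
48 → extends → [7, 8, 9, 10, 11, 12, 48]
Seven tails, so the longest strictly increasing subsequence has length 7 (e.g. 17, 18, 20, 24, 25, 29, 48).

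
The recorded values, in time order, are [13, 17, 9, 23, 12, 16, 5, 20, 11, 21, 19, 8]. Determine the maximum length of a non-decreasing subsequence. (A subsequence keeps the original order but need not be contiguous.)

5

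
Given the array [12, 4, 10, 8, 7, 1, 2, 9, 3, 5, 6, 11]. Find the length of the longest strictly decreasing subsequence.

5

Negate each value so 'decreasing' becomes 'increasing', then run patience tails on the negated sequence:
-12 → extends → [-12]
-4 → extends → [-12, -4]
-10 → replaces -4 → [-12, -10]
-8 → extends → [-12, -10, -8]
-7 → extends → [-12, -10, -8, -7]
-1 → extends → [-12, -10, -8, -7, -1]
-2 → replaces -1 → [-12, -10, -8, -7, -2]
-9 → replaces -8 → [-12, -10, -9, -7, -2]
-3 → replaces -2 → [-12, -10, -9, -7, -3]
-5 → replaces -3 → [-12, -10, -9, -7, -5]
-6 → replaces -5 → [-12, -10, -9, -7, -6]
-11 → replaces -10 → [-12, -11, -9, -7, -6]
Five tails, so the longest strictly decreasing subsequence of the original has length 5.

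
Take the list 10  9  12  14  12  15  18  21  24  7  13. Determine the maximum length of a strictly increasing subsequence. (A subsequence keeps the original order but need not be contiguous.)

7

Track the smallest tail for each achievable length (strict):
10 → extends → [10]
9 → replaces 10 → [9]
12 → extends → [9, 12]
14 → extends → [9, 12, 14]
12 → already a tail → [9, 12, 14]
15 → extends → [9, 12, 14, 15]
18 → extends → [9, 12, 14, 15, 18]
21 → extends → [9, 12, 14, 15, 18, 21]
24 → extends → [9, 12, 14, 15, 18, 21, 24]
7 → replaces 9 → [7, 12, 14, 15, 18, 21, 24]
13 → replaces 14 → [7, 12, 13, 15, 18, 21, 24]
Seven tails, so the longest strictly increasing subsequence has length 7 (e.g. 10, 12, 14, 15, 18, 21, 24).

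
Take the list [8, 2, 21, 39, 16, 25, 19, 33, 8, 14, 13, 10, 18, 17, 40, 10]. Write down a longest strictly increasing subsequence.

Patience tails give the LIS length; then backtrack through the dp parents:
8 → extends → [8]
2 → replaces 8 → [2]
21 → extends → [2, 21]
39 → extends → [2, 21, 39]
16 → replaces 21 → [2, 16, 39]
25 → replaces 39 → [2, 16, 25]
19 → replaces 25 → [2, 16, 19]
33 → extends → [2, 16, 19, 33]
8 → replaces 16 → [2, 8, 19, 33]
14 → replaces 19 → [2, 8, 14, 33]
13 → replaces 14 → [2, 8, 13, 33]
10 → replaces 13 → [2, 8, 10, 33]
18 → replaces 33 → [2, 8, 10, 18]
17 → replaces 18 → [2, 8, 10, 17]
40 → extends → [2, 8, 10, 17, 40]
10 → already a tail → [2, 8, 10, 17, 40]
Length 5; one witness is 8, 21, 25, 33, 40.

8, 21, 25, 33, 40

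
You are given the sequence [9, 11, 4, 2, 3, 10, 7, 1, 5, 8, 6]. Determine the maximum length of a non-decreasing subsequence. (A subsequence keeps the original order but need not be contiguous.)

Track the smallest tail for each achievable length (allowing ties):
9 → extends → [9]
11 → extends → [9, 11]
4 → replaces 9 → [4, 11]
2 → replaces 4 → [2, 11]
3 → replaces 11 → [2, 3]
10 → extends → [2, 3, 10]
7 → replaces 10 → [2, 3, 7]
1 → replaces 2 → [1, 3, 7]
5 → replaces 7 → [1, 3, 5]
8 → extends → [1, 3, 5, 8]
6 → replaces 8 → [1, 3, 5, 6]
Four tails, so the longest non-decreasing subsequence has length 4 (e.g. 2, 3, 7, 8).

4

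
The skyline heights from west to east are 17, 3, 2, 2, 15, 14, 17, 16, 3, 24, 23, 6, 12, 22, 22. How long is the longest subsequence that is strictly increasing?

5

Track the smallest tail for each achievable length (strict):
17 → extends → [17]
3 → replaces 17 → [3]
2 → replaces 3 → [2]
2 → already a tail → [2]
15 → extends → [2, 15]
14 → replaces 15 → [2, 14]
17 → extends → [2, 14, 17]
16 → replaces 17 → [2, 14, 16]
3 → replaces 14 → [2, 3, 16]
24 → extends → [2, 3, 16, 24]
23 → replaces 24 → [2, 3, 16, 23]
6 → replaces 16 → [2, 3, 6, 23]
12 → replaces 23 → [2, 3, 6, 12]
22 → extends → [2, 3, 6, 12, 22]
22 → already a tail → [2, 3, 6, 12, 22]
Five tails, so the longest strictly increasing subsequence has length 5 (e.g. 2, 3, 6, 12, 22).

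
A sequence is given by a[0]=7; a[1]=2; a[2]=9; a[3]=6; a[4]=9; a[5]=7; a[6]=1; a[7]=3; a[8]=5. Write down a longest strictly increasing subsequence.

2, 6, 9

Patience tails give the LIS length; then backtrack through the dp parents:
7 → extends → [7]
2 → replaces 7 → [2]
9 → extends → [2, 9]
6 → replaces 9 → [2, 6]
9 → extends → [2, 6, 9]
7 → replaces 9 → [2, 6, 7]
1 → replaces 2 → [1, 6, 7]
3 → replaces 6 → [1, 3, 7]
5 → replaces 7 → [1, 3, 5]
Length 3; one witness is 2, 6, 9.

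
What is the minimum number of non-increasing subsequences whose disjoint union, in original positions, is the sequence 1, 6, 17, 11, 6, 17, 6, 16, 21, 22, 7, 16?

6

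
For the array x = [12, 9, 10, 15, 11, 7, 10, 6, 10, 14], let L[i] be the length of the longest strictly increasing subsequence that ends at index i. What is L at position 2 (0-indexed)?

2

dp[i] = 1 + max{dp[j] : j<i, x[j]<x[i]} (or 1 if no such j):
i:      0  1  2  3  4  5  6  7  8  9
x[i]:  12  9 10 15 11  7 10  6 10 14
dp:     1  1  2  3  3  1  2  1  2  4
At index 2 the value is 2.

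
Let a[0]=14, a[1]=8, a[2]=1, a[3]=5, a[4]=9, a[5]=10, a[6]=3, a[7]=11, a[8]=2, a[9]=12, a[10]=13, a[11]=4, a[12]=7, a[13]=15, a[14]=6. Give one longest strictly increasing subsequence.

Patience tails give the LIS length; then backtrack through the dp parents:
14 → extends → [14]
8 → replaces 14 → [8]
1 → replaces 8 → [1]
5 → extends → [1, 5]
9 → extends → [1, 5, 9]
10 → extends → [1, 5, 9, 10]
3 → replaces 5 → [1, 3, 9, 10]
11 → extends → [1, 3, 9, 10, 11]
2 → replaces 3 → [1, 2, 9, 10, 11]
12 → extends → [1, 2, 9, 10, 11, 12]
13 → extends → [1, 2, 9, 10, 11, 12, 13]
4 → replaces 9 → [1, 2, 4, 10, 11, 12, 13]
7 → replaces 10 → [1, 2, 4, 7, 11, 12, 13]
15 → extends → [1, 2, 4, 7, 11, 12, 13, 15]
6 → replaces 7 → [1, 2, 4, 6, 11, 12, 13, 15]
Length 8; one witness is 1, 5, 9, 10, 11, 12, 13, 15.

1, 5, 9, 10, 11, 12, 13, 15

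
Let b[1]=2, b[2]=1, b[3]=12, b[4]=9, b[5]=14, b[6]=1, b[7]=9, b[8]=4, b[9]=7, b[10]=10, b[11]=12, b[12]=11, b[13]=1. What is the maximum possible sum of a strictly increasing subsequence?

Let S[i] be the best sum of a strictly increasing subsequence ending at i:
i:      1  2  3  4  5  6  7  8  9 10 11 12 13
b[i]:   2  1 12  9 14  1  9  4  7 10 12 11  1
S:      2  1 14 11 28  1 11  6 13 23 35 34  1
Maximum is 35 (e.g. 2 + 4 + 7 + 10 + 12).

35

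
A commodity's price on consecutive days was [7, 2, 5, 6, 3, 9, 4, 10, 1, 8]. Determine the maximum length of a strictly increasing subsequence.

5

Let dp[i] be the length of the longest such subsequence ending at index i:
i:      1  2  3  4  5  6  7  8  9 10
a[i]:   7  2  5  6  3  9  4 10  1  8
dp:     1  1  2  3  2  4  3  5  1  4
Maximum dp value is 5.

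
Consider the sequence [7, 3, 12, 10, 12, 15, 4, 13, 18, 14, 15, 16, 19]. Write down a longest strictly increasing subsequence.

7, 10, 12, 13, 14, 15, 16, 19

Patience tails give the LIS length; then backtrack through the dp parents:
7 → extends → [7]
3 → replaces 7 → [3]
12 → extends → [3, 12]
10 → replaces 12 → [3, 10]
12 → extends → [3, 10, 12]
15 → extends → [3, 10, 12, 15]
4 → replaces 10 → [3, 4, 12, 15]
13 → replaces 15 → [3, 4, 12, 13]
18 → extends → [3, 4, 12, 13, 18]
14 → replaces 18 → [3, 4, 12, 13, 14]
15 → extends → [3, 4, 12, 13, 14, 15]
16 → extends → [3, 4, 12, 13, 14, 15, 16]
19 → extends → [3, 4, 12, 13, 14, 15, 16, 19]
Length 8; one witness is 7, 10, 12, 13, 14, 15, 16, 19.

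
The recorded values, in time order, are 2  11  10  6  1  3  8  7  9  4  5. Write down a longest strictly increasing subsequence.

Patience tails give the LIS length; then backtrack through the dp parents:
2 → extends → [2]
11 → extends → [2, 11]
10 → replaces 11 → [2, 10]
6 → replaces 10 → [2, 6]
1 → replaces 2 → [1, 6]
3 → replaces 6 → [1, 3]
8 → extends → [1, 3, 8]
7 → replaces 8 → [1, 3, 7]
9 → extends → [1, 3, 7, 9]
4 → replaces 7 → [1, 3, 4, 9]
5 → replaces 9 → [1, 3, 4, 5]
Length 4; one witness is 2, 6, 8, 9.

2, 6, 8, 9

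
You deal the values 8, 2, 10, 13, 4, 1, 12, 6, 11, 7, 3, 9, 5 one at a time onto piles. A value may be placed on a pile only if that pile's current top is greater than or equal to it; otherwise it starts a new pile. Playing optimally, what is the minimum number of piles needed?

5

The minimum number of non-increasing subsequences covering a sequence equals the length of its longest strictly increasing subsequence.
LIS length is 5 (e.g. 2, 4, 6, 7, 9), so 5 piles are needed.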